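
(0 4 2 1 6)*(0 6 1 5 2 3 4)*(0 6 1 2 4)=(0 6 1 2 5 4 3)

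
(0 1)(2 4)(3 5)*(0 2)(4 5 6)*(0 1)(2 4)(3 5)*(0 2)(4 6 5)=(0 2 3 5 4 1 6)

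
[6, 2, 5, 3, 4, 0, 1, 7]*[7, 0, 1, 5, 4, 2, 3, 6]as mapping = [0→3, 1→1, 2→2, 3→5, 4→4, 5→7, 6→0, 7→6]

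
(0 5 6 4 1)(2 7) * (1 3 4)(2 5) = (0 2 7 5 6 1)(3 4)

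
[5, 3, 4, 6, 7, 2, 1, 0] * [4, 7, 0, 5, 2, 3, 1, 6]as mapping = [0→3, 1→5, 2→2, 3→1, 4→6, 5→0, 6→7, 7→4]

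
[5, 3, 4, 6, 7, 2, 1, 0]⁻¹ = [7, 6, 5, 1, 2, 0, 3, 4]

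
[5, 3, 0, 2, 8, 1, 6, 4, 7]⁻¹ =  [2, 5, 3, 1, 7, 0, 6, 8, 4]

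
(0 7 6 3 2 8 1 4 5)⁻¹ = (0 5 4 1 8 2 3 6 7)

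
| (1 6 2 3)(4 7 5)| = 12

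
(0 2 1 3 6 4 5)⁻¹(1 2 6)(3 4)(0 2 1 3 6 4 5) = (1 4 3)(5 6)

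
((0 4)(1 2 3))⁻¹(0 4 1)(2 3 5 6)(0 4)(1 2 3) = (0 2 4)(1 5 6 3)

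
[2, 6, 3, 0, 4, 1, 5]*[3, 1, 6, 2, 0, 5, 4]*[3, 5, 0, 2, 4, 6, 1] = [1, 4, 0, 2, 3, 5, 6]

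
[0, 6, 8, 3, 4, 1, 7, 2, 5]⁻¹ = [0, 5, 7, 3, 4, 8, 1, 6, 2]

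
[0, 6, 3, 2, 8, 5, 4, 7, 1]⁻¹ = [0, 8, 3, 2, 6, 5, 1, 7, 4]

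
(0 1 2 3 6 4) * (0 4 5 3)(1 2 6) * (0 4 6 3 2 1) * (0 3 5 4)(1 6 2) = (0 6 4 2)(1 5)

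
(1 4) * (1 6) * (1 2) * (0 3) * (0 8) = (0 3 8)(1 4 6 2)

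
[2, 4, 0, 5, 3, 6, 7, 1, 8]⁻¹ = [2, 7, 0, 4, 1, 3, 5, 6, 8]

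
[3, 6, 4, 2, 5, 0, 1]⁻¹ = [5, 6, 3, 0, 2, 4, 1]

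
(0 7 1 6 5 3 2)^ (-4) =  (0 6 2 1 3 7 5)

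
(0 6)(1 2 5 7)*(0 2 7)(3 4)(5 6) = (0 5)(1 7)(2 6)(3 4)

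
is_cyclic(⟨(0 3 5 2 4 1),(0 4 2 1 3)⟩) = no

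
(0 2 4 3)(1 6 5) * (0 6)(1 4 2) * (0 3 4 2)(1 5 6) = (0 5 2)(1 3)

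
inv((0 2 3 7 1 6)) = (0 6 1 7 3 2)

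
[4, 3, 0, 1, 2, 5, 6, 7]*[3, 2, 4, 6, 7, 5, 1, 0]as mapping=[0→7, 1→6, 2→3, 3→2, 4→4, 5→5, 6→1, 7→0]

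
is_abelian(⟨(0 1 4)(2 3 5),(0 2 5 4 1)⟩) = no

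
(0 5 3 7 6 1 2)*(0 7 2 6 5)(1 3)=(1 6 3 2 7 5)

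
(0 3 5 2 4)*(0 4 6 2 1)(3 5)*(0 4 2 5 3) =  (0 3)(1 4 2 6 5)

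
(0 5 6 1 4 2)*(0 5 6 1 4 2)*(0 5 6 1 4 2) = (0 1)(2 6)(4 5)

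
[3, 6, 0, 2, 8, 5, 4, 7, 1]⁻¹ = [2, 8, 3, 0, 6, 5, 1, 7, 4]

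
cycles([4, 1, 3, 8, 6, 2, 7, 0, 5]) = (0 4 6 7) (2 3 8 5) 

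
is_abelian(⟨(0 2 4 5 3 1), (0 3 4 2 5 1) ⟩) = no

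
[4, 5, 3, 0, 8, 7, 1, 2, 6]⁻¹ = [3, 6, 7, 2, 0, 1, 8, 5, 4]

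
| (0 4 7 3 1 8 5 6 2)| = 9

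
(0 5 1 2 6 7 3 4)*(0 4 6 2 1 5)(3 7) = (3 6)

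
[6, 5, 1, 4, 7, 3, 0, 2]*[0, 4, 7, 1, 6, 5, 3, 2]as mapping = [0→3, 1→5, 2→4, 3→6, 4→2, 5→1, 6→0, 7→7]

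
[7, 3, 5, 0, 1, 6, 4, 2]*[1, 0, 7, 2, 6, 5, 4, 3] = [3, 2, 5, 1, 0, 4, 6, 7]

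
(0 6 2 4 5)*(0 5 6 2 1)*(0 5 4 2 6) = (0 6 1 5 4)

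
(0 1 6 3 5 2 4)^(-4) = (0 3 4 6 2 1 5)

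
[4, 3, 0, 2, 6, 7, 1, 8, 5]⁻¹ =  [2, 6, 3, 1, 0, 8, 4, 5, 7]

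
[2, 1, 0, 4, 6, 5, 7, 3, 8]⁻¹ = [2, 1, 0, 7, 3, 5, 4, 6, 8]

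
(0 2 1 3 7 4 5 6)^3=(0 3 5 2 7 6 1 4)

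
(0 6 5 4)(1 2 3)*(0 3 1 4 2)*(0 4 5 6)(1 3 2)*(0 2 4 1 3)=(0 2)(3 5)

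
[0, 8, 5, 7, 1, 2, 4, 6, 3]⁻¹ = [0, 4, 5, 8, 6, 2, 7, 3, 1]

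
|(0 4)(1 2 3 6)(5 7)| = 4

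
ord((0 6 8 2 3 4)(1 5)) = 6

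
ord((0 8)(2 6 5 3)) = 4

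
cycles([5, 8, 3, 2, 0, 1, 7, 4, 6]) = (0 5 1 8 6 7 4) (2 3) 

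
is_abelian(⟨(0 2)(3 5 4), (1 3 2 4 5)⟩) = no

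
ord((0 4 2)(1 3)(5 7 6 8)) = 12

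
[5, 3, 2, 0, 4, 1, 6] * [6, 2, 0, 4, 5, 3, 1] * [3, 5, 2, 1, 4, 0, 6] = [1, 4, 3, 6, 0, 2, 5]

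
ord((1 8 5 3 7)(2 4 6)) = 15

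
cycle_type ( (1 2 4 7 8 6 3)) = 7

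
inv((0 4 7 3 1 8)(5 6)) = (0 8 1 3 7 4)(5 6)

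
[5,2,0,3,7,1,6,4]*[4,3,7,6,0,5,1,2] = [5,7,4,6,2,3,1,0]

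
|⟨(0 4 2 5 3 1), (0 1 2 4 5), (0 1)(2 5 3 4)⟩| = 720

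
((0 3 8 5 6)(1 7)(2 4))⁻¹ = (0 6 5 8 3)(1 7)(2 4)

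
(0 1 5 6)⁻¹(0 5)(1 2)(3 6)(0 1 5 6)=(0 3)(1 6)(2 5)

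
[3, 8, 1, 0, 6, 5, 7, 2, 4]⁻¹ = [3, 2, 7, 0, 8, 5, 4, 6, 1]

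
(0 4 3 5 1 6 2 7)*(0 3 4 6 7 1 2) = (0 6) (1 7 3 5 2) 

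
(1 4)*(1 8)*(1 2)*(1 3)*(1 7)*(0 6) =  (0 6)(1 4 8 2 3 7)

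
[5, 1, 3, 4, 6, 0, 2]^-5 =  [5, 1, 6, 2, 3, 0, 4]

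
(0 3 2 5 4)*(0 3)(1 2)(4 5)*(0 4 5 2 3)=(0 4)(1 3)(2 5)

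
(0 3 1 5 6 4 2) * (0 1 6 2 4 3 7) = (0 7)(1 5 2)(3 6)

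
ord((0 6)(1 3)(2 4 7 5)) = 4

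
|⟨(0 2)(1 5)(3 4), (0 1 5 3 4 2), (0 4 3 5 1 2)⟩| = 720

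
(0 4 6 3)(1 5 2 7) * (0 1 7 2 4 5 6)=(0 5 4)(1 6 3)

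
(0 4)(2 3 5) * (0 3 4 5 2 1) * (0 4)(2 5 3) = (0 3 5 1 4 2)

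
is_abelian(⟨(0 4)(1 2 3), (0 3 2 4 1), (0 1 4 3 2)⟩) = no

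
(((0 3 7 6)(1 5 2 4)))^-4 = ()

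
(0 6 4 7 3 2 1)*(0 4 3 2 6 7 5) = (0 7 2 1 4 5)(3 6)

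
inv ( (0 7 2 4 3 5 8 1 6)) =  (0 6 1 8 5 3 4 2 7)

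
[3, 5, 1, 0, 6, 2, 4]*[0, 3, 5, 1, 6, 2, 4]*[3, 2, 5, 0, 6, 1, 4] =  [2, 5, 0, 3, 6, 1, 4]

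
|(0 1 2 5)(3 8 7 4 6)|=20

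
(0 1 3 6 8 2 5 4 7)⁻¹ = (0 7 4 5 2 8 6 3 1)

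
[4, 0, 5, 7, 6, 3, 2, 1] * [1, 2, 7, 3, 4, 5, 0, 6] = [4, 1, 5, 6, 0, 3, 7, 2]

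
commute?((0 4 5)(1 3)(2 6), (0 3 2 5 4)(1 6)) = no:(0 4 5)(1 3)(2 6)*(0 3 2 5 4)(1 6) = (1 2)(3 6 5), (0 3 2 5 4)(1 6)*(0 4 5)(1 3)(2 6) = (0 1 2)(3 6)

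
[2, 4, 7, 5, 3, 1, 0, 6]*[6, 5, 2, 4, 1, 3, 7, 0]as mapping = [0→2, 1→1, 2→0, 3→3, 4→4, 5→5, 6→6, 7→7]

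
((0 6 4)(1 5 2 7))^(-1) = (0 4 6)(1 7 2 5)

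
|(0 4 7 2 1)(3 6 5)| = 15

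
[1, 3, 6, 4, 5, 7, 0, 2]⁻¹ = [6, 0, 7, 1, 3, 4, 2, 5]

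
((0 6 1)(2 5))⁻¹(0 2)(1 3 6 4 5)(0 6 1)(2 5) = (0 3 1 4 2)(5 6)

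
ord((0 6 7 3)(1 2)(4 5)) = 4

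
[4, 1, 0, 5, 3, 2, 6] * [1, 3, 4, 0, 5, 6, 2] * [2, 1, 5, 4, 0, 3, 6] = [3, 4, 1, 6, 2, 0, 5]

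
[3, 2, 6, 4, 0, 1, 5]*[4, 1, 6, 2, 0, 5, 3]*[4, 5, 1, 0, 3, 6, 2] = [1, 2, 0, 4, 3, 5, 6]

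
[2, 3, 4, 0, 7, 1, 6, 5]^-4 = [7, 2, 5, 4, 1, 0, 6, 3]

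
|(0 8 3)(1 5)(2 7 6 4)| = 12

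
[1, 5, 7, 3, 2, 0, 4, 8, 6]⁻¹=[5, 0, 4, 3, 6, 1, 8, 2, 7]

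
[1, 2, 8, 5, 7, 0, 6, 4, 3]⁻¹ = [5, 0, 1, 8, 7, 3, 6, 4, 2]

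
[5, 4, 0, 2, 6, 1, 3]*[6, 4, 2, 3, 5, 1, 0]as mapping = [0→1, 1→5, 2→6, 3→2, 4→0, 5→4, 6→3]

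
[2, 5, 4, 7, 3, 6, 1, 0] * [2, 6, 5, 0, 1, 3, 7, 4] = [5, 3, 1, 4, 0, 7, 6, 2]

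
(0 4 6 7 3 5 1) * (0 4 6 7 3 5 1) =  (0 6 3 1 4 7 5)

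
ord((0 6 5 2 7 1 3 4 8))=9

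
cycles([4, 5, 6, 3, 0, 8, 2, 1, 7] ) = (0 4)(1 5 8 7)(2 6)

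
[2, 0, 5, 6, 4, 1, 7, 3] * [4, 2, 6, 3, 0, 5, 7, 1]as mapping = [0→6, 1→4, 2→5, 3→7, 4→0, 5→2, 6→1, 7→3]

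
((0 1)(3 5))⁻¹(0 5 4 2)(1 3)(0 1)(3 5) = (0 5)(1 3 4 2)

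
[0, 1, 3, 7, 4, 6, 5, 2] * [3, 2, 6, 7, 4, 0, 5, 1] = [3, 2, 7, 1, 4, 5, 0, 6]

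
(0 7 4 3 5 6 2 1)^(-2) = (0 2 5 4)(1 6 3 7)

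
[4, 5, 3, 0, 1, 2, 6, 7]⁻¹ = [3, 4, 5, 2, 0, 1, 6, 7]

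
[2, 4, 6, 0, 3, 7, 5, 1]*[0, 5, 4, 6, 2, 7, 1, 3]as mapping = [0→4, 1→2, 2→1, 3→0, 4→6, 5→3, 6→7, 7→5]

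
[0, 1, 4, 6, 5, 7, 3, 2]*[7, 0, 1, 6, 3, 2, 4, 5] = [7, 0, 3, 4, 2, 5, 6, 1]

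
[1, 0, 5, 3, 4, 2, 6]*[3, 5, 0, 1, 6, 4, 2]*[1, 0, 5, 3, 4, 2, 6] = [2, 3, 4, 0, 6, 1, 5]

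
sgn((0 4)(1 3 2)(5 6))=1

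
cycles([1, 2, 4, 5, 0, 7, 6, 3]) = (0 1 2 4)(3 5 7)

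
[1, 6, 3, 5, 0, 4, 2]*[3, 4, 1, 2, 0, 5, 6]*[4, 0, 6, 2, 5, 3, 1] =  [5, 1, 6, 3, 2, 4, 0]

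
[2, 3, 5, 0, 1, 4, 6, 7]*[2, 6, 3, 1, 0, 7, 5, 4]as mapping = [0→3, 1→1, 2→7, 3→2, 4→6, 5→0, 6→5, 7→4]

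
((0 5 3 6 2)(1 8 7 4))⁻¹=(0 2 6 3 5)(1 4 7 8)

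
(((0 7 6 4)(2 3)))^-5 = (0 4 6 7)(2 3)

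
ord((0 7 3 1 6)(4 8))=10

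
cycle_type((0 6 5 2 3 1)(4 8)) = 2.6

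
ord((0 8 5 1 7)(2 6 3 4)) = 20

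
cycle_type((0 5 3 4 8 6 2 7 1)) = 9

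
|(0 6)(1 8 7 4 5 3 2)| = 14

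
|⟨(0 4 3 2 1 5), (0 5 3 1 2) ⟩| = 720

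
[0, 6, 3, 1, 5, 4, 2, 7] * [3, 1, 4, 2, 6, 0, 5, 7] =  [3, 5, 2, 1, 0, 6, 4, 7]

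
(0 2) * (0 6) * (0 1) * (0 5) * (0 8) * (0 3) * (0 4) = (0 2 6 1 5 8 3 4)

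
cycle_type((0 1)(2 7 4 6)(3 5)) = 2^2.4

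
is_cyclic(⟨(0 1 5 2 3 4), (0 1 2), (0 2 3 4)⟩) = no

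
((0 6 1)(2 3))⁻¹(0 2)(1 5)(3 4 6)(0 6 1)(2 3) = (0 5)(1 2 4)(3 6)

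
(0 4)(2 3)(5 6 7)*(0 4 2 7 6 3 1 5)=(0 2 1 5 3 7)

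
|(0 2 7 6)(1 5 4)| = 12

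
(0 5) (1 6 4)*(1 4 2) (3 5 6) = (0 6 2 1 3 5) 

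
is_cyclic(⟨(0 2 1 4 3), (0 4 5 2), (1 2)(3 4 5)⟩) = no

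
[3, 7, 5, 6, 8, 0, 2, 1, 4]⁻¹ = [5, 7, 6, 0, 8, 2, 3, 1, 4]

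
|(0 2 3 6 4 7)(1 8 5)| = 6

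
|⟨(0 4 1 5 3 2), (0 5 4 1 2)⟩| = 720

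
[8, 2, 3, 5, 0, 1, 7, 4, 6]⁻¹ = [4, 5, 1, 2, 7, 3, 8, 6, 0]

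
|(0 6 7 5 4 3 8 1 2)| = 9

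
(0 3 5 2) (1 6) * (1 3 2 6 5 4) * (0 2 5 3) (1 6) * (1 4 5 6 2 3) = (0 6) (2 3 5 4) 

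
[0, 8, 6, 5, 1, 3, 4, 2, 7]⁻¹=[0, 4, 7, 5, 6, 3, 2, 8, 1]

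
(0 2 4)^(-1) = (0 4 2)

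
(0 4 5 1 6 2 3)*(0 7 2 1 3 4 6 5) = (0 6 1 5 3 7 2 4) 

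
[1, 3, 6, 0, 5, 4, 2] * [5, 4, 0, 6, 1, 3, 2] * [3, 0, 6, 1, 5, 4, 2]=[5, 2, 6, 4, 1, 0, 3]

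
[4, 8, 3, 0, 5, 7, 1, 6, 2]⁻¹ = [3, 6, 8, 2, 0, 4, 7, 5, 1]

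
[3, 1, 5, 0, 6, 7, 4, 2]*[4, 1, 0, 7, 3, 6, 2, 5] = [7, 1, 6, 4, 2, 5, 3, 0]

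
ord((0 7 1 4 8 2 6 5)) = 8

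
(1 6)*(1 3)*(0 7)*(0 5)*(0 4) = (0 7 5 4) (1 6 3) 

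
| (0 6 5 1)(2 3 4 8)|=4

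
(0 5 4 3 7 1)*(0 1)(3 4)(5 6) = (0 6 5 3 7)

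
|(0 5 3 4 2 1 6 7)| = 8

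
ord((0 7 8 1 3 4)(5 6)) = 6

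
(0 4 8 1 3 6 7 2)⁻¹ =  (0 2 7 6 3 1 8 4)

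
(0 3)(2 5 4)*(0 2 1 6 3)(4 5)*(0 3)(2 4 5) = (0 3 4 1 6)(2 5)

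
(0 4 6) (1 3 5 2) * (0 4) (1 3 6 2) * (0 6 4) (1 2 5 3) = (0 6) (1 4 5 2) 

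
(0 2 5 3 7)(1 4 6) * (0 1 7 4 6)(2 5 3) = (0 5 2 3 4)(1 6 7)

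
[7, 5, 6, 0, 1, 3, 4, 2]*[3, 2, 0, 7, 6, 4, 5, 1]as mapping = [0→1, 1→4, 2→5, 3→3, 4→2, 5→7, 6→6, 7→0]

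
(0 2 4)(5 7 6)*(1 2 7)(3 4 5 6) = (0 7 3 4)(1 2 5)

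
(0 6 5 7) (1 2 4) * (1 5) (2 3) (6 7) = (0 7) (1 3 2 4 5 6) 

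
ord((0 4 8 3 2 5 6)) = 7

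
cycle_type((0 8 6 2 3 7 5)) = 7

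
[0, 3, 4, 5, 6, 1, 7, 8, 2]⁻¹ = [0, 5, 8, 1, 2, 3, 4, 6, 7]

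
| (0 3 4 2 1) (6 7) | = 10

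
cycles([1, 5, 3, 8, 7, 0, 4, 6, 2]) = (0 1 5)(2 3 8)(4 7 6)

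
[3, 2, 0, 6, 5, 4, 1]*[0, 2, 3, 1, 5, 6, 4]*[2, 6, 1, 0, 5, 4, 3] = [6, 0, 2, 5, 3, 4, 1]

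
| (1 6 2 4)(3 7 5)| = 12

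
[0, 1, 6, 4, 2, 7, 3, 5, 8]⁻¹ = [0, 1, 4, 6, 3, 7, 2, 5, 8]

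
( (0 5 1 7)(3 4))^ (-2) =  (0 1)(5 7)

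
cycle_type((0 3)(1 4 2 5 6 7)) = 2.6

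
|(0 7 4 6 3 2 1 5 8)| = 9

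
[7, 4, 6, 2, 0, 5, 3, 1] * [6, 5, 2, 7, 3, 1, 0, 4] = [4, 3, 0, 2, 6, 1, 7, 5]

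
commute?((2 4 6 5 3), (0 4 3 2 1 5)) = no:(2 4 6 5 3) * (0 4 3 2 1 5) = (0 4 6)(1 5 2 3), (0 4 3 2 1 5) * (2 4 6 5 3) = (0 6 5)(1 3 4 2)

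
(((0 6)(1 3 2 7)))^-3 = (0 6)(1 3 2 7)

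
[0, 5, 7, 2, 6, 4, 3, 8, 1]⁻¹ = [0, 8, 3, 6, 5, 1, 4, 2, 7]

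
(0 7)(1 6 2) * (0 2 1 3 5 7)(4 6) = (1 4 6)(2 3 5 7)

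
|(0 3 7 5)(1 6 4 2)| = 4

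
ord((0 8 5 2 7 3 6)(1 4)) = 14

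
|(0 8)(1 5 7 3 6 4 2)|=14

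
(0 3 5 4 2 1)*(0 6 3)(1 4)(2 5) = (1 6 3 2 4 5)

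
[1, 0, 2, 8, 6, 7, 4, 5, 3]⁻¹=[1, 0, 2, 8, 6, 7, 4, 5, 3]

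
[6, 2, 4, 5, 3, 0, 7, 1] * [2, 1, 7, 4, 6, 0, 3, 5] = [3, 7, 6, 0, 4, 2, 5, 1]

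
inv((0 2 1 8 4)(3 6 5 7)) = (0 4 8 1 2)(3 7 5 6)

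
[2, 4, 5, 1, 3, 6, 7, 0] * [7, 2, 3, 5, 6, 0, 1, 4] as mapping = [0→3, 1→6, 2→0, 3→2, 4→5, 5→1, 6→4, 7→7] 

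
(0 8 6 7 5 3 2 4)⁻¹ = (0 4 2 3 5 7 6 8)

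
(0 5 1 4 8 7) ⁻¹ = (0 7 8 4 1 5) 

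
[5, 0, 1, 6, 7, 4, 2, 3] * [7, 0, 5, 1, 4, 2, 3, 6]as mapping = [0→2, 1→7, 2→0, 3→3, 4→6, 5→4, 6→5, 7→1]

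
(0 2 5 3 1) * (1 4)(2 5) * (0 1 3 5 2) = (0 2)(3 4)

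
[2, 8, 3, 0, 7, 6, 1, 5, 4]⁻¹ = [3, 6, 0, 2, 8, 7, 5, 4, 1]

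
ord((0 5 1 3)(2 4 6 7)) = 4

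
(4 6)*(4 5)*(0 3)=(0 3)(4 6 5)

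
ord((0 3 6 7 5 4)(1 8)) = 6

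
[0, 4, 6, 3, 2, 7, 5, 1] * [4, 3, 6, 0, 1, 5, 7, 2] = [4, 1, 7, 0, 6, 2, 5, 3]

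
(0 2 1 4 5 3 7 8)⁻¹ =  (0 8 7 3 5 4 1 2)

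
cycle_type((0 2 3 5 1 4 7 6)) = 8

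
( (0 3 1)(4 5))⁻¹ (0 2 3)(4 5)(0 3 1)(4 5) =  (1 3 2)(4 5)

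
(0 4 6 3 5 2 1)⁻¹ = (0 1 2 5 3 6 4)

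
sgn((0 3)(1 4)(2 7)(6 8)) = 1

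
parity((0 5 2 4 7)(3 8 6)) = even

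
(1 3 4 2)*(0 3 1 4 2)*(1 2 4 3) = (0 1 2 3 4)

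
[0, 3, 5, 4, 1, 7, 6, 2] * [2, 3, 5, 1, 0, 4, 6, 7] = [2, 1, 4, 0, 3, 7, 6, 5]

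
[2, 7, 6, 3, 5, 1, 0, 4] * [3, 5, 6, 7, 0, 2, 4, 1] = [6, 1, 4, 7, 2, 5, 3, 0]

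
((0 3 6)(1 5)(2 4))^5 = (0 6 3)(1 5)(2 4)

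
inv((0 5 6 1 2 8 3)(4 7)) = (0 3 8 2 1 6 5)(4 7)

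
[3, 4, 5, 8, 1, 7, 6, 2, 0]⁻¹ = [8, 4, 7, 0, 1, 2, 6, 5, 3]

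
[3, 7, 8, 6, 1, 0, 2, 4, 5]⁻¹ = [5, 4, 6, 0, 7, 8, 3, 1, 2]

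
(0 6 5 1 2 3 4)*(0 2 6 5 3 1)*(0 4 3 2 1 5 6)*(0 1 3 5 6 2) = (0 2 6)(3 5 4)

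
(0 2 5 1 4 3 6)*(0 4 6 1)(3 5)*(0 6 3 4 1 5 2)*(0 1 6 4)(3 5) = (0 1 5 4 2)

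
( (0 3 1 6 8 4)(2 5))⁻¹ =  (0 4 8 6 1 3)(2 5)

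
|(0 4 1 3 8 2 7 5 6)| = 9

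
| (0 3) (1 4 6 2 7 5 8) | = 14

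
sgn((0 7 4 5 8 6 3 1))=-1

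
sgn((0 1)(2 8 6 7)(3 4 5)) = 1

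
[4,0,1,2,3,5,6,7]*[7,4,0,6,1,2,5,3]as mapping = [0→1,1→7,2→4,3→0,4→6,5→2,6→5,7→3]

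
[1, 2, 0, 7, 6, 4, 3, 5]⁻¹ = [2, 0, 1, 6, 5, 7, 4, 3]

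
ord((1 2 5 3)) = 4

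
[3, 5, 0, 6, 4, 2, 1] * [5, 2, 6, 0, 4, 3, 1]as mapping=[0→0, 1→3, 2→5, 3→1, 4→4, 5→6, 6→2]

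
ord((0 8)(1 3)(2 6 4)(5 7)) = 6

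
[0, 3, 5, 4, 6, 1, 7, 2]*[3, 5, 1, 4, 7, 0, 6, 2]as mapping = [0→3, 1→4, 2→0, 3→7, 4→6, 5→5, 6→2, 7→1]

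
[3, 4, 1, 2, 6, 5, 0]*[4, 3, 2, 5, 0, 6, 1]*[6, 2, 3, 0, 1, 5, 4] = [5, 6, 0, 3, 2, 4, 1]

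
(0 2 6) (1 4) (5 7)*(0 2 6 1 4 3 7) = (0 6 2 1 3 7 5) 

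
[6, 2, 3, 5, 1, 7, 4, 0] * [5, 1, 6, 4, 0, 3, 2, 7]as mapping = [0→2, 1→6, 2→4, 3→3, 4→1, 5→7, 6→0, 7→5]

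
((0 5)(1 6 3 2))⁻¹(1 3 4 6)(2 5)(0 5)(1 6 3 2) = (0 1)(2 4 3 6)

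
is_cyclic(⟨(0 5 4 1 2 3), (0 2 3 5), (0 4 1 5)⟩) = no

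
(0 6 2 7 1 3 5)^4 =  (0 1 6 3 2 5 7)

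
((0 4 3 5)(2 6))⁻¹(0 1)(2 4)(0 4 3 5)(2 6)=(1 4)(3 6)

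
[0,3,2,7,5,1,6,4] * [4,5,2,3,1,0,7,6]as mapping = [0→4,1→3,2→2,3→6,4→0,5→5,6→7,7→1]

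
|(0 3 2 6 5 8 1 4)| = 8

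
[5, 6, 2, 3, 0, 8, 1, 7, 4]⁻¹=[4, 6, 2, 3, 8, 0, 1, 7, 5]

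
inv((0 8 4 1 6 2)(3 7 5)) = (0 2 6 1 4 8)(3 5 7)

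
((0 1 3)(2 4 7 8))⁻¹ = (0 3 1)(2 8 7 4)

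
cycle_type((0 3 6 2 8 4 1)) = 7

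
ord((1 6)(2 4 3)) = 6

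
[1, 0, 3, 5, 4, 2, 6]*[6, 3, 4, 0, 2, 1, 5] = [3, 6, 0, 1, 2, 4, 5]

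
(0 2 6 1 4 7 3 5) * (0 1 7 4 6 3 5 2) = (1 6 7 5)(2 3)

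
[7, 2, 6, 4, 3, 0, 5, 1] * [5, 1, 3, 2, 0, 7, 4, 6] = [6, 3, 4, 0, 2, 5, 7, 1]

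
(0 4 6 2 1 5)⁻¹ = (0 5 1 2 6 4)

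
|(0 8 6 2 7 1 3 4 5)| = 9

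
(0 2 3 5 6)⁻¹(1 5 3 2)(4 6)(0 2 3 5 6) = (0 4)(1 6 5 3)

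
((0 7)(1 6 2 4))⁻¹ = (0 7)(1 4 2 6)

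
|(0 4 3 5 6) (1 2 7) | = 15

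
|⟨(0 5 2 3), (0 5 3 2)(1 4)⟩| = 48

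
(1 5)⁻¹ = (1 5)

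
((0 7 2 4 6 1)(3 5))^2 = (0 2 6)(1 7 4)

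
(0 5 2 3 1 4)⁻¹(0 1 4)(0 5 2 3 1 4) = (0 5 4)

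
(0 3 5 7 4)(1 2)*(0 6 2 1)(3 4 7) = (0 4 6 2)(3 5)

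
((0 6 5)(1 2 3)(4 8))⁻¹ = (0 5 6)(1 3 2)(4 8)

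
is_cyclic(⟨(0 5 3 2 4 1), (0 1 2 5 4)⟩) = no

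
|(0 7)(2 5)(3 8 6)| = 6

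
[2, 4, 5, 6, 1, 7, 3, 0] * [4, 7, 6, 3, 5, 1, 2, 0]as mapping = [0→6, 1→5, 2→1, 3→2, 4→7, 5→0, 6→3, 7→4]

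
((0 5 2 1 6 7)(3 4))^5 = (0 7 6 1 2 5)(3 4)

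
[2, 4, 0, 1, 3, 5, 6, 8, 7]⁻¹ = [2, 3, 0, 4, 1, 5, 6, 8, 7]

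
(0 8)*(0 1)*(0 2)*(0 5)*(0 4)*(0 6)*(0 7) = (0 8 1 2 5 4 6 7)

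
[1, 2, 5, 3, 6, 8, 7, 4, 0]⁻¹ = [8, 0, 1, 3, 7, 2, 4, 6, 5]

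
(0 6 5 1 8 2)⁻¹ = (0 2 8 1 5 6)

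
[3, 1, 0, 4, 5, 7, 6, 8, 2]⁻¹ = [2, 1, 8, 0, 3, 4, 6, 5, 7]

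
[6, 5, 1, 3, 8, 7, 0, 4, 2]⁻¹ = [6, 2, 8, 3, 7, 1, 0, 5, 4]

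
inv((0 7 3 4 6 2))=(0 2 6 4 3 7)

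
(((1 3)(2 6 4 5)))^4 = ()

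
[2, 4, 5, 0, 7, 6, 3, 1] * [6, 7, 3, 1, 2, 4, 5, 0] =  [3, 2, 4, 6, 0, 5, 1, 7]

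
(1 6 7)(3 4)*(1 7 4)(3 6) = (1 3)(4 6)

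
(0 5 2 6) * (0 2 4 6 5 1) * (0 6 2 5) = (0 1 6 5 4 2)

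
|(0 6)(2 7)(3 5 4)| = 6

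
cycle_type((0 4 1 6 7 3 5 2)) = 8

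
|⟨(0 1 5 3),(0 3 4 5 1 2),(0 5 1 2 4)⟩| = 720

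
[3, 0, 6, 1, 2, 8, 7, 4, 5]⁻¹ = [1, 3, 4, 0, 7, 8, 2, 6, 5]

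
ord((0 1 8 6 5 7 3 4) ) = 8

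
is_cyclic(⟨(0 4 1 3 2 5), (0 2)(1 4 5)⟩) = no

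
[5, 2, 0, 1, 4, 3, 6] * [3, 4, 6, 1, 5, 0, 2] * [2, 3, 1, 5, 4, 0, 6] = [2, 6, 5, 4, 0, 3, 1]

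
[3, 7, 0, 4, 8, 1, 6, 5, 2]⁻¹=[2, 5, 8, 0, 3, 7, 6, 1, 4]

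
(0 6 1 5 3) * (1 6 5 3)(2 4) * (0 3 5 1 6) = (0 1 5 6)(2 4)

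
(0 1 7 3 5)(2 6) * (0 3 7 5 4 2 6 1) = (1 5 3 4 2)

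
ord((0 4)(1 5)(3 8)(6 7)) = 2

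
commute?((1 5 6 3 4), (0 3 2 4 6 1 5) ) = no:(1 5 6 3 4)*(0 3 2 4 6 1 5) = (0 3 6 2 4 5 1), (0 3 2 4 6 1 5)*(1 5 6 3 4) = (0 4 3 2 1 6 5) 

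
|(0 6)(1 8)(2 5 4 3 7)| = 10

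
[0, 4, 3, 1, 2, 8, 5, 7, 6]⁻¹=[0, 3, 4, 2, 1, 6, 8, 7, 5]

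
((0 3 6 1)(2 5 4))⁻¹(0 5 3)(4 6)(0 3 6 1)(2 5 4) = (1 2)(3 4 6)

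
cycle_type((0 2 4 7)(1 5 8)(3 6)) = 2.3.4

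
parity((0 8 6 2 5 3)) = odd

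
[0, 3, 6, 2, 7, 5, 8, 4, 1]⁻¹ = [0, 8, 3, 1, 7, 5, 2, 4, 6]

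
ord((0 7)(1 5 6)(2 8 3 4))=12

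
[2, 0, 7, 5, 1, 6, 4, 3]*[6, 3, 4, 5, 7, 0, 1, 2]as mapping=[0→4, 1→6, 2→2, 3→0, 4→3, 5→1, 6→7, 7→5]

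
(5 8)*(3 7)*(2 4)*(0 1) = (0 1)(2 4)(3 7)(5 8)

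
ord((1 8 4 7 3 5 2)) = 7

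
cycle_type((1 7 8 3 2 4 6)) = 7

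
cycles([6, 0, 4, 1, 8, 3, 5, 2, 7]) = (0 6 5 3 1)(2 4 8 7)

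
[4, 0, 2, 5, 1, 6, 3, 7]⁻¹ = [1, 4, 2, 6, 0, 3, 5, 7]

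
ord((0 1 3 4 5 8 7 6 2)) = 9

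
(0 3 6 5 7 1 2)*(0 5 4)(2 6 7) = (0 3 7 1 6 4)(2 5)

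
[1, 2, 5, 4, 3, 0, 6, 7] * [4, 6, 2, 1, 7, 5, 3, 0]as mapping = [0→6, 1→2, 2→5, 3→7, 4→1, 5→4, 6→3, 7→0]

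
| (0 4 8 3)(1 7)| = 4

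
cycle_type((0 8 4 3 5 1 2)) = 7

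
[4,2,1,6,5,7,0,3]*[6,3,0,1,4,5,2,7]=[4,0,3,2,5,7,6,1]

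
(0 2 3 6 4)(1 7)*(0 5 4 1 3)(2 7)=(0 7 3 6 1 2)(4 5)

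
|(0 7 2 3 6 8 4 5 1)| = 9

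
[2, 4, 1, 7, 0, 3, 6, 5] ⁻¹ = [4, 2, 0, 5, 1, 7, 6, 3] 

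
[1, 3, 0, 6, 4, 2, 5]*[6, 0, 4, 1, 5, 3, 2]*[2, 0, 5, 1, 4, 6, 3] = [2, 0, 3, 5, 6, 4, 1]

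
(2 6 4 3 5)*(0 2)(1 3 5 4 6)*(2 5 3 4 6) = (0 5)(1 4 3 6 2)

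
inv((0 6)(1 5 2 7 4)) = (0 6)(1 4 7 2 5)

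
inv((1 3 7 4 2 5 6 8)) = (1 8 6 5 2 4 7 3)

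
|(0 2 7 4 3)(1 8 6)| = 15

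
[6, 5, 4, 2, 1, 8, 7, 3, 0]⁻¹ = [8, 4, 3, 7, 2, 1, 0, 6, 5]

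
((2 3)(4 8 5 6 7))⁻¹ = (2 3)(4 7 6 5 8)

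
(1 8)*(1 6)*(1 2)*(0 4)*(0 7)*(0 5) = (0 4 7 5)(1 8 6 2)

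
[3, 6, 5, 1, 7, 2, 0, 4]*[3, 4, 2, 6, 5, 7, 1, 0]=[6, 1, 7, 4, 0, 2, 3, 5]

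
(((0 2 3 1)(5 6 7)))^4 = (5 6 7)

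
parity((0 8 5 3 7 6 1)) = even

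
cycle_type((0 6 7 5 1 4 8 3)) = 8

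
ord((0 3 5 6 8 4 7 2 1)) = 9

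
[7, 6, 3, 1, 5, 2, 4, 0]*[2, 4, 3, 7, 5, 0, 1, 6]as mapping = [0→6, 1→1, 2→7, 3→4, 4→0, 5→3, 6→5, 7→2]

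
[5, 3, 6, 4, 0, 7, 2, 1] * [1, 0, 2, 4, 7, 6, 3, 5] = [6, 4, 3, 7, 1, 5, 2, 0]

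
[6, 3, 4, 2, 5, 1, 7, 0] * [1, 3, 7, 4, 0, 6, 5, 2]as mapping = [0→5, 1→4, 2→0, 3→7, 4→6, 5→3, 6→2, 7→1]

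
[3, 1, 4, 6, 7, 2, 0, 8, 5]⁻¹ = [6, 1, 5, 0, 2, 8, 3, 4, 7]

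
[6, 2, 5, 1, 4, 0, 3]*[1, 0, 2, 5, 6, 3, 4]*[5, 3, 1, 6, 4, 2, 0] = [4, 1, 6, 5, 0, 3, 2]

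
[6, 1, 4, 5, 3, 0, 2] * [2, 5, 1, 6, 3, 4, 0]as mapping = [0→0, 1→5, 2→3, 3→4, 4→6, 5→2, 6→1]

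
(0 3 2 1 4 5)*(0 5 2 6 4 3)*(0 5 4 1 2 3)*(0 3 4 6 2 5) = (1 3 2 5 6)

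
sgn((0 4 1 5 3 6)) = -1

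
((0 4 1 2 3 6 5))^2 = (0 1 3 5 4 2 6)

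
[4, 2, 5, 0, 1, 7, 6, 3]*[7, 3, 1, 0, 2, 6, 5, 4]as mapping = [0→2, 1→1, 2→6, 3→7, 4→3, 5→4, 6→5, 7→0]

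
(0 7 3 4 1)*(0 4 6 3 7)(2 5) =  (1 4)(2 5)(3 6)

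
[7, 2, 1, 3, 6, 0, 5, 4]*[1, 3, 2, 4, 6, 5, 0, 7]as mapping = [0→7, 1→2, 2→3, 3→4, 4→0, 5→1, 6→5, 7→6]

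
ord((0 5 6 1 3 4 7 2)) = 8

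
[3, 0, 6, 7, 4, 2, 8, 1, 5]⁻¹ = [1, 7, 5, 0, 4, 8, 2, 3, 6]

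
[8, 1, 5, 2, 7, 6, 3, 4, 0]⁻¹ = [8, 1, 3, 6, 7, 2, 5, 4, 0]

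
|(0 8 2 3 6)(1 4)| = 10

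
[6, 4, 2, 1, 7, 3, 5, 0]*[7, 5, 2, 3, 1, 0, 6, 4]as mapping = [0→6, 1→1, 2→2, 3→5, 4→4, 5→3, 6→0, 7→7]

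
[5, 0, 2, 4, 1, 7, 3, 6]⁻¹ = [1, 4, 2, 6, 3, 0, 7, 5]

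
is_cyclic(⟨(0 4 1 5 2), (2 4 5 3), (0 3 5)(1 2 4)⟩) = no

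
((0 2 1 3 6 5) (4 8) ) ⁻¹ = (0 5 6 3 1 2) (4 8) 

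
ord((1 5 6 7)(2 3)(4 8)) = 4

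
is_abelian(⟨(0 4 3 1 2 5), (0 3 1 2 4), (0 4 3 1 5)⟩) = no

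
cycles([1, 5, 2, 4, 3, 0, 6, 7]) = (0 1 5)(3 4)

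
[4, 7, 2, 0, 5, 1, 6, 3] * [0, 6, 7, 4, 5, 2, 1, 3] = [5, 3, 7, 0, 2, 6, 1, 4]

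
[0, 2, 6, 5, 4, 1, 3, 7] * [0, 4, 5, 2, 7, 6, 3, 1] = [0, 5, 3, 6, 7, 4, 2, 1]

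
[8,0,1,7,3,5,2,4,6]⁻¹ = [1,2,6,4,7,5,8,3,0]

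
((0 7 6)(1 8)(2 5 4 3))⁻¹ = (0 6 7)(1 8)(2 3 4 5)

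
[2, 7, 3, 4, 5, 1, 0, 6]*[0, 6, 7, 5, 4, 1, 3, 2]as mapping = [0→7, 1→2, 2→5, 3→4, 4→1, 5→6, 6→0, 7→3]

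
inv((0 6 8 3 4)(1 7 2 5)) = (0 4 3 8 6)(1 5 2 7)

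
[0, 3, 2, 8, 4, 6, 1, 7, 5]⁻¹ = [0, 6, 2, 1, 4, 8, 5, 7, 3]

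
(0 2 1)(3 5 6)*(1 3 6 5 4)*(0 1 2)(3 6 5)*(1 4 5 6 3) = (1 4 2 3 5)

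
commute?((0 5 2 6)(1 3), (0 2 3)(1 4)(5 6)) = no:(0 5 2 6)(1 3) * (0 2 3)(1 4)(5 6) = (0 6 2 5 3 4 1), (0 2 3)(1 4)(5 6) * (0 5 2 6)(1 3) = (0 6 2 1 4 3 5)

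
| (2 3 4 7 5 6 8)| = 7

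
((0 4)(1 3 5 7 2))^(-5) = (0 4)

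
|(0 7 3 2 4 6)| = 6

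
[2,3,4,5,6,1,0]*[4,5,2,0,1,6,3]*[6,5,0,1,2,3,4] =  [0,6,5,4,1,3,2]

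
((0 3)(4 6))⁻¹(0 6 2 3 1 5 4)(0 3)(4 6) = (0 1 5 6 3 4 2)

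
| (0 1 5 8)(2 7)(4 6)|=4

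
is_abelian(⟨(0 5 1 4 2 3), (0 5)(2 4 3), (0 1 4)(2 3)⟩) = no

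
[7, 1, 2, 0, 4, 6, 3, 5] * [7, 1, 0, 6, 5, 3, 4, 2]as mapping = [0→2, 1→1, 2→0, 3→7, 4→5, 5→4, 6→6, 7→3]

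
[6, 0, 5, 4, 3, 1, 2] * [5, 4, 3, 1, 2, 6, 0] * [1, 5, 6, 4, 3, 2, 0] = [1, 2, 0, 6, 5, 3, 4]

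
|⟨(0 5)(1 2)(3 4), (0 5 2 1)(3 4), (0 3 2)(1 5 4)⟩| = 72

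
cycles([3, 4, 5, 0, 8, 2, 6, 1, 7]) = (0 3)(1 4 8 7)(2 5)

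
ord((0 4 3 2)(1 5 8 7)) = 4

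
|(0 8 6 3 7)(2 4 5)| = 15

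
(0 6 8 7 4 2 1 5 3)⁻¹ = (0 3 5 1 2 4 7 8 6)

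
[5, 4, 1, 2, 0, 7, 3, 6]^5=[2, 6, 7, 5, 3, 1, 0, 4]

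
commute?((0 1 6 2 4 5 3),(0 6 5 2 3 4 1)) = no:(0 1 6 2 4 5 3) * (0 6 5 2 3 4 1) = (1 5 4 2)(3 6),(0 6 5 2 3 4 1) * (0 1 6 2 4 5 3) = (0 2)(3 5 4 6)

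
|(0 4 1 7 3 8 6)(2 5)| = 14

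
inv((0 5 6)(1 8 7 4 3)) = (0 6 5)(1 3 4 7 8)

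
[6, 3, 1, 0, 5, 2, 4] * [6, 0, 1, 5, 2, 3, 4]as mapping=[0→4, 1→5, 2→0, 3→6, 4→3, 5→1, 6→2]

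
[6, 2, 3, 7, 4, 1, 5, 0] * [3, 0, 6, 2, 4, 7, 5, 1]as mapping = [0→5, 1→6, 2→2, 3→1, 4→4, 5→0, 6→7, 7→3]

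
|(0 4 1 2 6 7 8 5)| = 8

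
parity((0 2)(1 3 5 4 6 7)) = even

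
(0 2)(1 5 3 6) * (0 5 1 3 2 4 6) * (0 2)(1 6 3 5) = (0 4 3 2 1 6 5)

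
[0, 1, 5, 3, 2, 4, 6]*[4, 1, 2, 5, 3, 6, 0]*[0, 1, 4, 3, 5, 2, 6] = [5, 1, 6, 2, 4, 3, 0]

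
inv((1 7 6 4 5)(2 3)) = (1 5 4 6 7)(2 3)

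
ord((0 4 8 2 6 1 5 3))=8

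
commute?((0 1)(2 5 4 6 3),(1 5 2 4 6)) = no:(0 1)(2 5 4 6 3)*(1 5 2 4 6) = (0 5 6 3 4 1),(1 5 2 4 6)*(0 1)(2 5 4 6 3) = (0 1 4 3 2 6)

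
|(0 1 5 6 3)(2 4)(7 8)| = 10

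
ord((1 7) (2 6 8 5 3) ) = 10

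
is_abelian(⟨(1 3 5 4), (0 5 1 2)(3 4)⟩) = no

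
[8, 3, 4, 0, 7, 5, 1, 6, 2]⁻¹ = [3, 6, 8, 1, 2, 5, 7, 4, 0]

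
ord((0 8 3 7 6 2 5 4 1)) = 9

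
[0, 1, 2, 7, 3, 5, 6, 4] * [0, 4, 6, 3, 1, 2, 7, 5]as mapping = [0→0, 1→4, 2→6, 3→5, 4→3, 5→2, 6→7, 7→1]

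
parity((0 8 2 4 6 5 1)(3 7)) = odd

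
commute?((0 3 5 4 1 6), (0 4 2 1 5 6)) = no:(0 3 5 4 1 6) * (0 4 2 1 5 6) = (0 3 6 4 5 2 1), (0 4 2 1 5 6) * (0 3 5 4 1 6) = (0 1 4 2 6 3 5)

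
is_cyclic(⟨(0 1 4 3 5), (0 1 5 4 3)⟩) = no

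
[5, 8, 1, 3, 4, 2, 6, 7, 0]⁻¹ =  [8, 2, 5, 3, 4, 0, 6, 7, 1]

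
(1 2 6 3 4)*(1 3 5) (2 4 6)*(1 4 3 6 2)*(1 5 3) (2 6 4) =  (2 5) (3 6) 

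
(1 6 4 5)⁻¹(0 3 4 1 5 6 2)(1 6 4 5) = (0 3 5 6 1 4 2)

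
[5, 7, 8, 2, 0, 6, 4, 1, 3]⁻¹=[4, 7, 3, 8, 6, 0, 5, 1, 2]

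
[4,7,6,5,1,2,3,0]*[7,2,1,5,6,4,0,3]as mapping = [0→6,1→3,2→0,3→4,4→2,5→1,6→5,7→7]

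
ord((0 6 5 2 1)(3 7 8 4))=20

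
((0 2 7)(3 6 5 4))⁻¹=(0 7 2)(3 4 5 6)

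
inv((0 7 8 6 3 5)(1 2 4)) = (0 5 3 6 8 7)(1 4 2)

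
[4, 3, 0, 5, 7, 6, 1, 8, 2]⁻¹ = [2, 6, 8, 1, 0, 3, 5, 4, 7]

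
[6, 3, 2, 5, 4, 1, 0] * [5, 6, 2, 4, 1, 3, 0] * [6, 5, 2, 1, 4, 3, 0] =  [6, 4, 2, 1, 5, 0, 3]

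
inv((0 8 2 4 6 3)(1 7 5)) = (0 3 6 4 2 8)(1 5 7)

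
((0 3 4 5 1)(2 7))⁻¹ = (0 1 5 4 3)(2 7)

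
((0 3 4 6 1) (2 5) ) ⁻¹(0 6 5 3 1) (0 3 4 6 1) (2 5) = (0 3 1 2 4) 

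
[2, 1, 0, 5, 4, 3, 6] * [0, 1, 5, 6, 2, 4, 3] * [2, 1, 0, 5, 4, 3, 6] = [3, 1, 2, 4, 0, 6, 5]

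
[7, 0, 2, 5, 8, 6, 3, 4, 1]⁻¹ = [1, 8, 2, 6, 7, 3, 5, 0, 4]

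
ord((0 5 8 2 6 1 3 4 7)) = 9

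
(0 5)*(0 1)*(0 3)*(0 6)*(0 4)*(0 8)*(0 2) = (0 5 1 3 6 4 8 2) 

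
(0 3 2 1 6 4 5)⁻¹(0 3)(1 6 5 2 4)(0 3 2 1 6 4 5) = (0 1 5 6 4)(2 3)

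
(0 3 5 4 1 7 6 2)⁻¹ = (0 2 6 7 1 4 5 3)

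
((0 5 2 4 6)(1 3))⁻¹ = (0 6 4 2 5)(1 3)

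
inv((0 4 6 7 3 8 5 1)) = (0 1 5 8 3 7 6 4)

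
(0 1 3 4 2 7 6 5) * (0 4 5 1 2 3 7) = (0 2)(1 7 6)(3 5 4)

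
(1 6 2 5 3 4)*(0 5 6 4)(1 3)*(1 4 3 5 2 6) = (0 2 1 3)(4 5)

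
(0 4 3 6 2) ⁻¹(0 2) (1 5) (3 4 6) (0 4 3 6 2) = (0 4) (1 5) (2 6 3) 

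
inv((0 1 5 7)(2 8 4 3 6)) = (0 7 5 1)(2 6 3 4 8)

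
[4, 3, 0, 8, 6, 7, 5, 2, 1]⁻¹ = [2, 8, 7, 1, 0, 6, 4, 5, 3]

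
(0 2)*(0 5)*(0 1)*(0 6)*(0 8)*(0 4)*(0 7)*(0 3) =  (0 2 5 1 6 8 4 7 3)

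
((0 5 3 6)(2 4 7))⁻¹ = (0 6 3 5)(2 7 4)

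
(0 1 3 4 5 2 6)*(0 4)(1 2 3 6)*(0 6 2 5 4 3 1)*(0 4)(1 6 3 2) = (0 5 6 2 4)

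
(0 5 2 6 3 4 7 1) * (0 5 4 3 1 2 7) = (0 4)(1 5 7 2 6)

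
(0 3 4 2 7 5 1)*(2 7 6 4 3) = (0 2 6 4 7 5 1)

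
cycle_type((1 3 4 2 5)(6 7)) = 2.5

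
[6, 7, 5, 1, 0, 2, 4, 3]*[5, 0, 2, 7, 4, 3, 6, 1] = [6, 1, 3, 0, 5, 2, 4, 7]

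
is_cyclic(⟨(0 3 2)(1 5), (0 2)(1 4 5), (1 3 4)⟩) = no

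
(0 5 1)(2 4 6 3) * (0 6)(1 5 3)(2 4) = (0 3 4)(1 6)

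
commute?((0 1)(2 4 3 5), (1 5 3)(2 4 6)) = no:(0 1)(2 4 3 5)*(1 5 3)(2 4 6) = (0 5 4 1)(2 6), (1 5 3)(2 4 6)*(0 1)(2 4 3 5) = (0 1 2 3)(4 6)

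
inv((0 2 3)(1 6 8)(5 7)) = (0 3 2)(1 8 6)(5 7)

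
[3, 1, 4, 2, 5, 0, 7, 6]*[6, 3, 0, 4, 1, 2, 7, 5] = [4, 3, 1, 0, 2, 6, 5, 7] 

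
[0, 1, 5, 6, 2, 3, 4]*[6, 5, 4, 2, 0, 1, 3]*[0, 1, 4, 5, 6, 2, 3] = [3, 2, 1, 5, 6, 4, 0]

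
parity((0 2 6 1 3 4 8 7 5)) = even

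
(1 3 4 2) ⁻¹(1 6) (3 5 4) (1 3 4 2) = (2 4 5) (3 6) 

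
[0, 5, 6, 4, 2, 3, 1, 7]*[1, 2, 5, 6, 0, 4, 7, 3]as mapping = [0→1, 1→4, 2→7, 3→0, 4→5, 5→6, 6→2, 7→3]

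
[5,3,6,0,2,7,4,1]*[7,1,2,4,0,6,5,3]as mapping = [0→6,1→4,2→5,3→7,4→2,5→3,6→0,7→1]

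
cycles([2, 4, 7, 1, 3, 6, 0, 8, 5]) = (0 2 7 8 5 6)(1 4 3)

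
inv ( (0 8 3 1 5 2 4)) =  (0 4 2 5 1 3 8)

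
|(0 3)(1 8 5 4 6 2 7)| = 14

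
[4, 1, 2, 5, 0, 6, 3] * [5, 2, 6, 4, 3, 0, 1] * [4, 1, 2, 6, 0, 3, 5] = [6, 2, 5, 4, 3, 1, 0]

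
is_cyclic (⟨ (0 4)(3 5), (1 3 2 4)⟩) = no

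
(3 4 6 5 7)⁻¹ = (3 7 5 6 4)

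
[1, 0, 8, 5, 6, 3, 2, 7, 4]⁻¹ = [1, 0, 6, 5, 8, 3, 4, 7, 2]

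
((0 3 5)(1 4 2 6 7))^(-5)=(0 3 5)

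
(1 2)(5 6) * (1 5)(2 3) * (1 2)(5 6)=(1 3)(2 6)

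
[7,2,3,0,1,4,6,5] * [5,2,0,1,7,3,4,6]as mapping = [0→6,1→0,2→1,3→5,4→2,5→7,6→4,7→3]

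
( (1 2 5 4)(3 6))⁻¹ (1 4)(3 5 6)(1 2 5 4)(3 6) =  (1 2)(3 6 4)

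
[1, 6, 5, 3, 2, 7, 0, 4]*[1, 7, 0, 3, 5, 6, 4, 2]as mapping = [0→7, 1→4, 2→6, 3→3, 4→0, 5→2, 6→1, 7→5]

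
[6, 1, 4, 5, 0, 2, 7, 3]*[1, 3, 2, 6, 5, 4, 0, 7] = [0, 3, 5, 4, 1, 2, 7, 6]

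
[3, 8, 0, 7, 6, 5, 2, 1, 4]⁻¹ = [2, 7, 6, 0, 8, 5, 4, 3, 1]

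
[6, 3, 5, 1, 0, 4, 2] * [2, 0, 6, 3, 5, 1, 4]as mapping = [0→4, 1→3, 2→1, 3→0, 4→2, 5→5, 6→6]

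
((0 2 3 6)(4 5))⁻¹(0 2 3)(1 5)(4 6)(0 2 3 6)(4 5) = (0 5)(1 4)(2 3 6)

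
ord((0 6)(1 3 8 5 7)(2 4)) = 10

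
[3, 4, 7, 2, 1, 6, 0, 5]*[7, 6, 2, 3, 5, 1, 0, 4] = [3, 5, 4, 2, 6, 0, 7, 1]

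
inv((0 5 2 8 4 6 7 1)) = (0 1 7 6 4 8 2 5)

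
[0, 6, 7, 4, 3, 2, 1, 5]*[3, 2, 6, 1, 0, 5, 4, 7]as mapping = [0→3, 1→4, 2→7, 3→0, 4→1, 5→6, 6→2, 7→5]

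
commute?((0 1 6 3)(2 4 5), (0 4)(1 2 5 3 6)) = no:(0 1 6 3)(2 4 5)*(0 4)(1 2 5 3 6) = (0 2)(3 4), (0 4)(1 2 5 3 6)*(0 1 6 3)(2 4 5) = (0 5)(1 4)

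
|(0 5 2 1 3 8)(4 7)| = 6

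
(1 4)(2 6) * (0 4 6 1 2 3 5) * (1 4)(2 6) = (0 1 2 4 6 3 5)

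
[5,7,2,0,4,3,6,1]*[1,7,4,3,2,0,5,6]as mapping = [0→0,1→6,2→4,3→1,4→2,5→3,6→5,7→7]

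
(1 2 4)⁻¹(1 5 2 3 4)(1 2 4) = (1 2 5 4 3)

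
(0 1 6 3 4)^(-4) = (0 1 6 3 4)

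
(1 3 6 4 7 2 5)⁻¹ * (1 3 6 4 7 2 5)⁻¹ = (1 2 4 3 5 7 6)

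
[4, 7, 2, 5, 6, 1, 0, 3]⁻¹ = [6, 5, 2, 7, 0, 3, 4, 1]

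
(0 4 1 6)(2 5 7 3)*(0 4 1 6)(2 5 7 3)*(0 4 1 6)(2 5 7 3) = (0 6 1 4)(2 3 7 5)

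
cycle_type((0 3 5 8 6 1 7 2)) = 8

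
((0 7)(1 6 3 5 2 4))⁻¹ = (0 7)(1 4 2 5 3 6)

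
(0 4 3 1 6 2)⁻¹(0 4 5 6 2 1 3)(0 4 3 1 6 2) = (0 6 1 4 3 5 2)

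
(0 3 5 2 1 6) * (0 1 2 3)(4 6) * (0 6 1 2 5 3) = (0 6 2 5)(1 4)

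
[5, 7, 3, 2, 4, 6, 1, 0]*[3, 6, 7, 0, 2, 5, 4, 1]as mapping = [0→5, 1→1, 2→0, 3→7, 4→2, 5→4, 6→6, 7→3]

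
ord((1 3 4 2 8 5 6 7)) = 8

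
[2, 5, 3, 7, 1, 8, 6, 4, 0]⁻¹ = [8, 4, 0, 2, 7, 1, 6, 3, 5]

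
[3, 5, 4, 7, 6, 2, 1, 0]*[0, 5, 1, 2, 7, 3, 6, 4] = [2, 3, 7, 4, 6, 1, 5, 0]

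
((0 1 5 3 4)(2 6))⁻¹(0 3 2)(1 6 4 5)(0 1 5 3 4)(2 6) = (0 3 5 2)(1 4 6)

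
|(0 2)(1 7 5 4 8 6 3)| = 14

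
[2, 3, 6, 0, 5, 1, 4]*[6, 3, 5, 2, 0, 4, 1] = [5, 2, 1, 6, 4, 3, 0]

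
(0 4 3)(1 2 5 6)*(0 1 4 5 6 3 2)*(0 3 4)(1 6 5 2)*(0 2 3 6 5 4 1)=(0 3 5 1 6 2 4)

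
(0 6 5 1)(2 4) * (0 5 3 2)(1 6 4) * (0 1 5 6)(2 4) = (0 2 5)(1 6 3 4)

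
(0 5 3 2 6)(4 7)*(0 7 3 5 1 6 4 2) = (0 1 6 7 2 4 3)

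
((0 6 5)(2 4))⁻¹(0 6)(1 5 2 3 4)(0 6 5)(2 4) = (0 4 3 2 1)(5 6)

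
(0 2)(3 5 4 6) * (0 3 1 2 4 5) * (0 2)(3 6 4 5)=(0 5 3 2 6 1)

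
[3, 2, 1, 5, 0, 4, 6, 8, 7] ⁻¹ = [4, 2, 1, 0, 5, 3, 6, 8, 7] 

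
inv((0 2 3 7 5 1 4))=(0 4 1 5 7 3 2)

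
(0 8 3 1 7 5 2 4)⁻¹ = (0 4 2 5 7 1 3 8)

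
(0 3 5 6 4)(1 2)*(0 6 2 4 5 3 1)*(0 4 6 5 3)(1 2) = (0 2 4 5 1 6 3)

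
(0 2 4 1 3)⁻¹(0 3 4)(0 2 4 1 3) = (0 1 2)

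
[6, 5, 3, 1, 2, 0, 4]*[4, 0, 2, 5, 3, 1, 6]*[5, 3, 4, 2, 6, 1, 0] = [0, 3, 1, 5, 4, 6, 2]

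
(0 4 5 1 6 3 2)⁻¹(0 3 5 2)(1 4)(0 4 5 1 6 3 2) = (0 4 2 1)(5 6)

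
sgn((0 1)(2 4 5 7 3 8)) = 1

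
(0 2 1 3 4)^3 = (0 3 2 4 1)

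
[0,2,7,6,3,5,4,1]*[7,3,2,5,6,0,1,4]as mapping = [0→7,1→2,2→4,3→1,4→5,5→0,6→6,7→3]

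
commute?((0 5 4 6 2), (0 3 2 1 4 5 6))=no:(0 5 4 6 2) * (0 3 2 1 4 5 6)=(0 6 1 4)(2 3), (0 3 2 1 4 5 6) * (0 5 4 6 2)=(0 3)(1 6 5 2)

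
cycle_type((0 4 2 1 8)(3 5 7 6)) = 4.5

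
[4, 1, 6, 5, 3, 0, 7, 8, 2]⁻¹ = [5, 1, 8, 4, 0, 3, 2, 6, 7]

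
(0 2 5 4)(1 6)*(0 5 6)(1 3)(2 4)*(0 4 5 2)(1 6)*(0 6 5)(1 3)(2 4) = (1 2 3 5 6)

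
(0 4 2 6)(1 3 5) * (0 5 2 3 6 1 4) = (1 6 5 4 3 2)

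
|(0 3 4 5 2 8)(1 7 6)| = 6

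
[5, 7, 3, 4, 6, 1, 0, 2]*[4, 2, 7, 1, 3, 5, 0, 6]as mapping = [0→5, 1→6, 2→1, 3→3, 4→0, 5→2, 6→4, 7→7]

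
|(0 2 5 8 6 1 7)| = 7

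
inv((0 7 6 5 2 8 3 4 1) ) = (0 1 4 3 8 2 5 6 7) 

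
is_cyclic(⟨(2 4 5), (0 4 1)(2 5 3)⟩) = no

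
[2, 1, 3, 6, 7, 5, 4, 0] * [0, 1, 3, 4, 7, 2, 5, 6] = [3, 1, 4, 5, 6, 2, 7, 0]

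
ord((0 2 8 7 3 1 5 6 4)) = 9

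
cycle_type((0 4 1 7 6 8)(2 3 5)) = 3.6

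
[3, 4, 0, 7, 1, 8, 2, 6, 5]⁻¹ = [2, 4, 6, 0, 1, 8, 7, 3, 5]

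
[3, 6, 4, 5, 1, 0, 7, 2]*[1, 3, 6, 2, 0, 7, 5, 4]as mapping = [0→2, 1→5, 2→0, 3→7, 4→3, 5→1, 6→4, 7→6]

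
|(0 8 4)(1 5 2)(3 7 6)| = 3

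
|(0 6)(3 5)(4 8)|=2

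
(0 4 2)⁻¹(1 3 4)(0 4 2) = (1 3 2)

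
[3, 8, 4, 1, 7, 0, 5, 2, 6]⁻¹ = [5, 3, 7, 0, 2, 6, 8, 4, 1]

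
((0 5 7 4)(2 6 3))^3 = (0 4 7 5)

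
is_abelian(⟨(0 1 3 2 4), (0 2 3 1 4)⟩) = no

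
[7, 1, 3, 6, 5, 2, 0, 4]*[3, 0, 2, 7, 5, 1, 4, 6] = [6, 0, 7, 4, 1, 2, 3, 5]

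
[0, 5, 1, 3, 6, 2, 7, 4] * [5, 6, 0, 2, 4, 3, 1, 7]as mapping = [0→5, 1→3, 2→6, 3→2, 4→1, 5→0, 6→7, 7→4]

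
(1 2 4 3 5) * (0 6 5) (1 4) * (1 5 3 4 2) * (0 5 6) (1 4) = (1 4) (2 6 3 5) 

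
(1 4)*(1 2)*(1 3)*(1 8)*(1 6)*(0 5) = (0 5)(1 4 2 3 8 6)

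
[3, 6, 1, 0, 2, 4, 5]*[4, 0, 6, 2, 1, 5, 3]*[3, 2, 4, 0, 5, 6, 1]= [4, 0, 3, 5, 1, 2, 6]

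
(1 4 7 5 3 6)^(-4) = (1 7 3)(4 5 6)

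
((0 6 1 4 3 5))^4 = (0 3 1)(4 6 5)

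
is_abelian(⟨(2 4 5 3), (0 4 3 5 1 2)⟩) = no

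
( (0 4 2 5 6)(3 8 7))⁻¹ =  (0 6 5 2 4)(3 7 8)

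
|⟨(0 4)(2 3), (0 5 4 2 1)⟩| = 360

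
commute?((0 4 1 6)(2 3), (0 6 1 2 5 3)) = no:(0 4 1 6)(2 3) * (0 6 1 2 5 3) = (0 4 2)(3 5), (0 6 1 2 5 3) * (0 4 1 6)(2 3) = (1 3 4)(2 5)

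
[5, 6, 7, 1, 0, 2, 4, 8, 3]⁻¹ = [4, 3, 5, 8, 6, 0, 1, 2, 7]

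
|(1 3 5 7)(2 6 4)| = 12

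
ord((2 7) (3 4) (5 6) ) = 2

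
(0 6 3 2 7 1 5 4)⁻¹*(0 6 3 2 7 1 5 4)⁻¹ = (0 5 7 3)(1 2 6 4)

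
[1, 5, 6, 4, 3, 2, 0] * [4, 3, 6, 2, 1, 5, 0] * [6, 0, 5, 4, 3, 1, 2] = [4, 1, 6, 0, 5, 2, 3]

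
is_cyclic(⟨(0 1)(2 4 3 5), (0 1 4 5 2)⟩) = no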